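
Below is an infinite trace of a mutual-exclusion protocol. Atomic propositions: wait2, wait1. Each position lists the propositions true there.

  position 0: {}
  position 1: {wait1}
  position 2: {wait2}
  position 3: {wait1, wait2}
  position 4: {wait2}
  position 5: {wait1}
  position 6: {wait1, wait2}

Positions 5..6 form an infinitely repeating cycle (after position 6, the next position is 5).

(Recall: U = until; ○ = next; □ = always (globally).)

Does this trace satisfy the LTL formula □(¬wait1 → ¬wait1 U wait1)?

¬wait1 → ¬wait1 U wait1 holds at every position 0..6, and those are all positions ever visited, so □(¬wait1 → ¬wait1 U wait1) holds.
Positions where ¬wait1 holds: 0, 2, 4.
Check ¬wait1 U wait1 at each: 0→ok, 2→ok, 4→ok.

Yes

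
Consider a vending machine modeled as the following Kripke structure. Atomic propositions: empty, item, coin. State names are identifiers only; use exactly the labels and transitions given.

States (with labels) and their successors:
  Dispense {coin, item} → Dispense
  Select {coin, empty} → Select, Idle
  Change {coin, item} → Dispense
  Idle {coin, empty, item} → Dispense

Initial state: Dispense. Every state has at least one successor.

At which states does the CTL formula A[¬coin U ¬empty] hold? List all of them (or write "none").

States satisfying ¬coin: ∅.
States satisfying ¬empty: {Dispense, Change}.
States satisfying A[¬coin U ¬empty]: {Dispense, Change}.

{Dispense, Change}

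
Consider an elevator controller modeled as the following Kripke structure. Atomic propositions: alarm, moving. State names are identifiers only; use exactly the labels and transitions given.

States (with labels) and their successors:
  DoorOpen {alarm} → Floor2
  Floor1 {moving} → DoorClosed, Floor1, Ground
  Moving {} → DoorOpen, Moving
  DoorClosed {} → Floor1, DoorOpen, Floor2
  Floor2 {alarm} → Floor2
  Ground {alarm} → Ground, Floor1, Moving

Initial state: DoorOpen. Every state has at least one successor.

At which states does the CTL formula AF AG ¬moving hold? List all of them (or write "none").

{DoorOpen, Moving, Floor2}

States satisfying AG ¬moving: {DoorOpen, Moving, Floor2}.
States satisfying AF AG ¬moving: {DoorOpen, Moving, Floor2}.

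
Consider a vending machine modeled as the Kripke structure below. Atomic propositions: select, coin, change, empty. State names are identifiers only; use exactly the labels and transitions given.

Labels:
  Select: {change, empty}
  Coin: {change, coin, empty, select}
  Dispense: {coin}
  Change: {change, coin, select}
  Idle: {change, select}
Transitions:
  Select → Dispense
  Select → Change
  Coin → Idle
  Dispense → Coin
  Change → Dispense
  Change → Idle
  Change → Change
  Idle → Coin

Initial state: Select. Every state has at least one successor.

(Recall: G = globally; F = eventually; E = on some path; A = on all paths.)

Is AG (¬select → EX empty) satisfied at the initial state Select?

No

States satisfying ¬select → EX empty: {Coin, Dispense, Change, Idle}.
States satisfying AG (¬select → EX empty): {Coin, Dispense, Change, Idle}.
Select is reachable from Select and violates ¬select → EX empty, so AG fails at Select.
Select ∉ Sat(AG (¬select → EX empty)).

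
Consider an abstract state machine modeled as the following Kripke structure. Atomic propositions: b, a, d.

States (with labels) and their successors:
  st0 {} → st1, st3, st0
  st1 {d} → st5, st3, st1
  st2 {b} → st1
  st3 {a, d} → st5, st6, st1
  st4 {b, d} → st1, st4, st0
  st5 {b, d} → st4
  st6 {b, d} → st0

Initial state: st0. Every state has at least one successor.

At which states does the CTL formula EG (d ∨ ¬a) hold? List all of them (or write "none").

States satisfying d ∨ ¬a: {st0, st1, st2, st3, st4, st5, st6}.
States satisfying EG (d ∨ ¬a): {st0, st1, st2, st3, st4, st5, st6}.

{st0, st1, st2, st3, st4, st5, st6}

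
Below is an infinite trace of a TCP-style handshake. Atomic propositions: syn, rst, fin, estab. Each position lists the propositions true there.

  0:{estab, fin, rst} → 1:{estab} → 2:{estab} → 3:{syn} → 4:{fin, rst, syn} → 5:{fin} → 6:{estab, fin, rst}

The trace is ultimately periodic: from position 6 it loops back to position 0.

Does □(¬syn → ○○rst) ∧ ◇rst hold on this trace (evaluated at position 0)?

¬syn → ○○rst must hold at every position from 0 onward. It fails at position 0, so □(¬syn → ○○rst) is false.
Positions where ¬syn holds: 0, 1, 2, 5, 6.
Check ○○rst at each: 0→fails, 1→fails, 2→ok, 5→ok, 6→fails.
rst holds at position 0, which is reachable from 0, so ◇rst holds.
At position 0: □(¬syn → ○○rst) is false; ◇rst is true; so □(¬syn → ○○rst) ∧ ◇rst is false.

Does not hold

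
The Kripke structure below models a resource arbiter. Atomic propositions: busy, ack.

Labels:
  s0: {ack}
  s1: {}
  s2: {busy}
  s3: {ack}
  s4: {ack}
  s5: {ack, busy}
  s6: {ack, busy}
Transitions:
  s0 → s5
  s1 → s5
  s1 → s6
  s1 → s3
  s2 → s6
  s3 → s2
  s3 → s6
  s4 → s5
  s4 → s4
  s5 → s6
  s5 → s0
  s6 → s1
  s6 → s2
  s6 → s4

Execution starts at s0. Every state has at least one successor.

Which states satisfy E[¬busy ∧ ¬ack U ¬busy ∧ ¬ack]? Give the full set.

{s1}

States satisfying ¬busy ∧ ¬ack: {s1}.
States satisfying E[¬busy ∧ ¬ack U ¬busy ∧ ¬ack]: {s1}.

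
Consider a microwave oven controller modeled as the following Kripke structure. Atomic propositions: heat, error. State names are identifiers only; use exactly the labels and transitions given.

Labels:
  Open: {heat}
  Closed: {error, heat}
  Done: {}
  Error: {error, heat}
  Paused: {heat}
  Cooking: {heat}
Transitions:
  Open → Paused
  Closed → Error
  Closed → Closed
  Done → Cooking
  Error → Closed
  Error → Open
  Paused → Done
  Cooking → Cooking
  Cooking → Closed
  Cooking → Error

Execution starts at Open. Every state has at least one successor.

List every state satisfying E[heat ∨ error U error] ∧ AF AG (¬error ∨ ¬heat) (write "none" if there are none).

none

States satisfying heat ∨ error: {Open, Closed, Error, Paused, Cooking}.
States satisfying error: {Closed, Error}.
States satisfying E[heat ∨ error U error]: {Closed, Error, Cooking}.
States satisfying AG (¬error ∨ ¬heat): ∅.
States satisfying AF AG (¬error ∨ ¬heat): ∅.
States satisfying E[heat ∨ error U error] ∧ AF AG (¬error ∨ ¬heat): ∅.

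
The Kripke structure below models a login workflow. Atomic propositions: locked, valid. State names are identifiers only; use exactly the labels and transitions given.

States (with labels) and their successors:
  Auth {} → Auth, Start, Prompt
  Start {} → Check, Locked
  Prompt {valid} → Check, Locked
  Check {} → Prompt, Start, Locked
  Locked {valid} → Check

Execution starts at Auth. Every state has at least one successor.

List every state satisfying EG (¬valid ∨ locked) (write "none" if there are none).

States satisfying ¬valid ∨ locked: {Auth, Start, Check}.
States satisfying EG (¬valid ∨ locked): {Auth, Start, Check}.

{Auth, Start, Check}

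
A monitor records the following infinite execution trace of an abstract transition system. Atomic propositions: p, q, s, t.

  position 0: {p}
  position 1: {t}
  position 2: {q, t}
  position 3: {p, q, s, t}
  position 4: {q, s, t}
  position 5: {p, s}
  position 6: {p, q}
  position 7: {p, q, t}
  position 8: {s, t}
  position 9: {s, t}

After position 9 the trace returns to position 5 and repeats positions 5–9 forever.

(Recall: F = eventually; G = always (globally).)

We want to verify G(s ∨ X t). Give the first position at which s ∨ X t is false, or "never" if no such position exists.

never

s ∨ X t holds at every position 0..9, and those are all the positions the trace ever visits, so the invariant G(s ∨ X t) is never violated.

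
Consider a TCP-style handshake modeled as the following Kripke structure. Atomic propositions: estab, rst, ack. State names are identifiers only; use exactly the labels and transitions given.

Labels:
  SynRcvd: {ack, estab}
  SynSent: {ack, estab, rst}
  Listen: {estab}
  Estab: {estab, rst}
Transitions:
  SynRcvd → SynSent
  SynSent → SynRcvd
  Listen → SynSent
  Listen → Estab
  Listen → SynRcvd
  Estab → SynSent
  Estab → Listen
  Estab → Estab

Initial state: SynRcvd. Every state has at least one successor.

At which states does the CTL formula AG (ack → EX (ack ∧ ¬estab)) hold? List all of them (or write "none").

none

States satisfying ack → EX (ack ∧ ¬estab): {Listen, Estab}.
States satisfying AG (ack → EX (ack ∧ ¬estab)): ∅.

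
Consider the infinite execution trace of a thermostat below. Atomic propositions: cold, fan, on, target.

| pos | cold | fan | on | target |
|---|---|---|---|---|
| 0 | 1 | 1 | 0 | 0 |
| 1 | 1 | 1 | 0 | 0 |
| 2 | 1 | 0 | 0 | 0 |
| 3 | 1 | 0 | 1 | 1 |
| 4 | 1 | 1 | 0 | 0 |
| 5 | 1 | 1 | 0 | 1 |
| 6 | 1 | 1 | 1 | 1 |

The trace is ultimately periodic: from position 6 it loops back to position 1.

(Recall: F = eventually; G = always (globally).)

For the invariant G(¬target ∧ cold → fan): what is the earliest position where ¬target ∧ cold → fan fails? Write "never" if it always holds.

Check ¬target ∧ cold → fan at each position in order: 0 ✓, 1 ✓.
At position 2 the labels are {cold}, so ¬target ∧ cold → fan is false there. This is the first violation.

2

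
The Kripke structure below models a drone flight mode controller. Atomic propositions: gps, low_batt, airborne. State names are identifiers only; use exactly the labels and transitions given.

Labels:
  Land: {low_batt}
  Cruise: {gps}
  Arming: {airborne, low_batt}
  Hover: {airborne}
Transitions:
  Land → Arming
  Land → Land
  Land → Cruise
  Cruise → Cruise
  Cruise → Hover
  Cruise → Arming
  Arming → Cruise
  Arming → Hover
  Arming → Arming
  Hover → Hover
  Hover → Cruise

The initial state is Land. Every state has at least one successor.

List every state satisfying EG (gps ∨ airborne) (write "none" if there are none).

{Cruise, Arming, Hover}

States satisfying gps ∨ airborne: {Cruise, Arming, Hover}.
States satisfying EG (gps ∨ airborne): {Cruise, Arming, Hover}.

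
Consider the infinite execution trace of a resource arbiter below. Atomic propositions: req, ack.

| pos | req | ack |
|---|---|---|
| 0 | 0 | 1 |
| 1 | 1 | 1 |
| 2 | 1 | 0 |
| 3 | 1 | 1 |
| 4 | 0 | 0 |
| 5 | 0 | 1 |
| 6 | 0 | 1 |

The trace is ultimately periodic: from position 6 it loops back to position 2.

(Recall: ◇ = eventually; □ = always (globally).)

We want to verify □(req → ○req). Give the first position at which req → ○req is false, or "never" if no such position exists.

Check req → ○req at each position in order: 0 ✓, 1 ✓, 2 ✓.
At position 3 the labels are {ack, req} and the next position 4 has {}, so req → ○req is false there. This is the first violation.

3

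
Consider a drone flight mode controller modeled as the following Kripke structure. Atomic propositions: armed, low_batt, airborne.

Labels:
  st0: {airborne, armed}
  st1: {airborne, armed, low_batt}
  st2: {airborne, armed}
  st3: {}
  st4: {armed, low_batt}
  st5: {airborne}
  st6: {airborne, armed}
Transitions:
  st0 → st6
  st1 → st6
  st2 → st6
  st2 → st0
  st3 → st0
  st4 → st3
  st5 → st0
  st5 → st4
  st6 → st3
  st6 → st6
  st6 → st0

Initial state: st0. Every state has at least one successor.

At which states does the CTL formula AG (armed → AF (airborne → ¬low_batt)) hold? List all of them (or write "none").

{st0, st1, st2, st3, st4, st5, st6}

States satisfying armed → AF (airborne → ¬low_batt): {st0, st1, st2, st3, st4, st5, st6}.
States satisfying AG (armed → AF (airborne → ¬low_batt)): {st0, st1, st2, st3, st4, st5, st6}.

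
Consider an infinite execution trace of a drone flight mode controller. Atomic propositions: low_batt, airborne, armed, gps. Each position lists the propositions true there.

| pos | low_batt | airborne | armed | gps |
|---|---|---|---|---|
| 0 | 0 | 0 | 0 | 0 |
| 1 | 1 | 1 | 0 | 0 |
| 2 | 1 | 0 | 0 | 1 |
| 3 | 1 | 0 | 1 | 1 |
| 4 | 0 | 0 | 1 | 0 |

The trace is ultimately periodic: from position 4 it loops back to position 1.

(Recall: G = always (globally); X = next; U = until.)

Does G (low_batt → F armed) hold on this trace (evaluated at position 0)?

Holds

low_batt → F armed holds at every position 0..4, and those are all positions ever visited, so G (low_batt → F armed) holds.
Positions where low_batt holds: 1, 2, 3.
Check F armed at each: 1→ok, 2→ok, 3→ok.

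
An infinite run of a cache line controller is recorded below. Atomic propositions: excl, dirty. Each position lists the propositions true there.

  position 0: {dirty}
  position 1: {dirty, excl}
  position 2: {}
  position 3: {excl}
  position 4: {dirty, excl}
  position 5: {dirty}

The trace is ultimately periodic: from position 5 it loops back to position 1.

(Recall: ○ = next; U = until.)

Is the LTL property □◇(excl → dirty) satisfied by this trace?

◇(excl → dirty) holds at every position 0..5, and those are all positions ever visited, so □◇(excl → dirty) holds.

Holds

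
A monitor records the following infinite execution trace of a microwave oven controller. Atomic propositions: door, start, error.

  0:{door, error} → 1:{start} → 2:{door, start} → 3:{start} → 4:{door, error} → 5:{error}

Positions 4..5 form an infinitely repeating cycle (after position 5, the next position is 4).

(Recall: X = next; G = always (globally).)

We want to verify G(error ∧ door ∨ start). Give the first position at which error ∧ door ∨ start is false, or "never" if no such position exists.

Check error ∧ door ∨ start at each position in order: 0 ✓, 1 ✓, 2 ✓, 3 ✓, 4 ✓.
At position 5 the labels are {error}, so error ∧ door ∨ start is false there. This is the first violation.

5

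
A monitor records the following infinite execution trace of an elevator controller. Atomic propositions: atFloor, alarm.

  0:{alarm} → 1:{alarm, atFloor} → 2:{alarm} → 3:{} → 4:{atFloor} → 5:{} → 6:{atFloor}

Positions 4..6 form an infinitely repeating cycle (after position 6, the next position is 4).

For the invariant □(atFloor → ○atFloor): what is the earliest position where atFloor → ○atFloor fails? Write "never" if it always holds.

1

Check atFloor → ○atFloor at each position in order: 0 ✓.
At position 1 the labels are {alarm, atFloor} and the next position 2 has {alarm}, so atFloor → ○atFloor is false there. This is the first violation.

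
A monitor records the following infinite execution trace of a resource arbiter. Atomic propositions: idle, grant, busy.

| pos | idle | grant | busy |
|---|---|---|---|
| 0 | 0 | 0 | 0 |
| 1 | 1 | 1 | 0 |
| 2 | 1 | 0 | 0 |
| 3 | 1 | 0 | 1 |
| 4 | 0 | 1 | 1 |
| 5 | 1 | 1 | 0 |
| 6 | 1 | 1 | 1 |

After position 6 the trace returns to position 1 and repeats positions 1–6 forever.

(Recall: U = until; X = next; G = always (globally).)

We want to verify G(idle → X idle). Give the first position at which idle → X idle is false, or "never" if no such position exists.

3

Check idle → X idle at each position in order: 0 ✓, 1 ✓, 2 ✓.
At position 3 the labels are {busy, idle} and the next position 4 has {busy, grant}, so idle → X idle is false there. This is the first violation.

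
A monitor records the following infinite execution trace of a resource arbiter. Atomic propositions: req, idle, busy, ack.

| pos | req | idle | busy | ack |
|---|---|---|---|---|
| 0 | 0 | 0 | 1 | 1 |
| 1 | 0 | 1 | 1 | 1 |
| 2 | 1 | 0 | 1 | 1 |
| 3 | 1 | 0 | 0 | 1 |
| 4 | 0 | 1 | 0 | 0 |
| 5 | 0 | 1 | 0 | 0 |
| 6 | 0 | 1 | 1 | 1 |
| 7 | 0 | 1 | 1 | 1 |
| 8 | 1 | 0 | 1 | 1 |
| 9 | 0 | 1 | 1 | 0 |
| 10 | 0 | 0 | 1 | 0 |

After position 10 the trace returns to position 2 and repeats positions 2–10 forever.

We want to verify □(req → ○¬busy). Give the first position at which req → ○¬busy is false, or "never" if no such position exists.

8

Check req → ○¬busy at each position in order: 0 ✓, 1 ✓, 2 ✓, 3 ✓, 4 ✓, 5 ✓, 6 ✓, 7 ✓.
At position 8 the labels are {ack, busy, req} and the next position 9 has {busy, idle}, so req → ○¬busy is false there. This is the first violation.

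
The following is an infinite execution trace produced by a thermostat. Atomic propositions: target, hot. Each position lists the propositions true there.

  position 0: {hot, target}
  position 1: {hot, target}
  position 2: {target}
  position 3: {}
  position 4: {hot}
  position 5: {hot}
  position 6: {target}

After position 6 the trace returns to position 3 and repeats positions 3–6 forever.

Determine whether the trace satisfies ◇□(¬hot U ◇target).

□(¬hot U ◇target) holds at position 0, which is reachable from 0, so ◇□(¬hot U ◇target) holds.

Yes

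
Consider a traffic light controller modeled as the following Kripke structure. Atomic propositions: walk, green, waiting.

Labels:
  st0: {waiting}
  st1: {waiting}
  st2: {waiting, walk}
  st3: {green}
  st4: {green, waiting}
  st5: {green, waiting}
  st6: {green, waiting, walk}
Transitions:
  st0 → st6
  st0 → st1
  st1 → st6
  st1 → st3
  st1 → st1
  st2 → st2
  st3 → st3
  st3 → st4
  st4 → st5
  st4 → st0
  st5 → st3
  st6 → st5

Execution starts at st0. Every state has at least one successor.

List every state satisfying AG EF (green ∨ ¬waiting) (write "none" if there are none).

States satisfying EF (green ∨ ¬waiting): {st0, st1, st3, st4, st5, st6}.
States satisfying AG EF (green ∨ ¬waiting): {st0, st1, st3, st4, st5, st6}.

{st0, st1, st3, st4, st5, st6}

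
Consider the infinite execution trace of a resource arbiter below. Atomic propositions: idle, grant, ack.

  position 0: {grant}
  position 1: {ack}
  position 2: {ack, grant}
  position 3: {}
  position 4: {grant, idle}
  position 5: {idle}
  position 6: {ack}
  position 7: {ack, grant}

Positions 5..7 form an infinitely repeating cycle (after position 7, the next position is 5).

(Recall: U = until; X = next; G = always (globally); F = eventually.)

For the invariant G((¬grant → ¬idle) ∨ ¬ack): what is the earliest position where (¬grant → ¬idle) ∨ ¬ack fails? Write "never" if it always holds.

never

(¬grant → ¬idle) ∨ ¬ack holds at every position 0..7, and those are all the positions the trace ever visits, so the invariant G((¬grant → ¬idle) ∨ ¬ack) is never violated.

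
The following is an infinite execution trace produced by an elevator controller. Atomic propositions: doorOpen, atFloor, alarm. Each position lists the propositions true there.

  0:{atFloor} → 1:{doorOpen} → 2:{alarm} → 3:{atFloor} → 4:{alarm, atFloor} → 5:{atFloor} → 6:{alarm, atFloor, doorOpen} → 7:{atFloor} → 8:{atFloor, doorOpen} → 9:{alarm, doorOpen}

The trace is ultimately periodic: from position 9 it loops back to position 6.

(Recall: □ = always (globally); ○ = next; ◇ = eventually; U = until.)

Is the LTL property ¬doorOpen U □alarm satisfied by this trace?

Walking from position 0: at position 1, □alarm has not yet held and ¬doorOpen fails, so ¬doorOpen U □alarm is false.

No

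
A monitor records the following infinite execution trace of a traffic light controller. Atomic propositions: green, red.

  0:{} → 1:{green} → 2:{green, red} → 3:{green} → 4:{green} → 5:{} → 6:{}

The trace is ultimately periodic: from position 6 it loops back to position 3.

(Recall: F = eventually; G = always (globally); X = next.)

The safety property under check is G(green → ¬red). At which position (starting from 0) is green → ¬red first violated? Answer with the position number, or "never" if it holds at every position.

2

Check green → ¬red at each position in order: 0 ✓, 1 ✓.
At position 2 the labels are {green, red}, so green → ¬red is false there. This is the first violation.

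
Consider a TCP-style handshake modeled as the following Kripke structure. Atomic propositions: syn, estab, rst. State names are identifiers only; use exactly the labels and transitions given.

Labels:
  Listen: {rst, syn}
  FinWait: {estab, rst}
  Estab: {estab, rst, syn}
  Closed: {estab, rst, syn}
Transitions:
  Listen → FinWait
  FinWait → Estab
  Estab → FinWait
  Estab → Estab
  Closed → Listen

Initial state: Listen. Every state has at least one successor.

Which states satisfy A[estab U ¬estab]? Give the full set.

States satisfying estab: {FinWait, Estab, Closed}.
States satisfying ¬estab: {Listen}.
States satisfying A[estab U ¬estab]: {Listen, Closed}.

{Listen, Closed}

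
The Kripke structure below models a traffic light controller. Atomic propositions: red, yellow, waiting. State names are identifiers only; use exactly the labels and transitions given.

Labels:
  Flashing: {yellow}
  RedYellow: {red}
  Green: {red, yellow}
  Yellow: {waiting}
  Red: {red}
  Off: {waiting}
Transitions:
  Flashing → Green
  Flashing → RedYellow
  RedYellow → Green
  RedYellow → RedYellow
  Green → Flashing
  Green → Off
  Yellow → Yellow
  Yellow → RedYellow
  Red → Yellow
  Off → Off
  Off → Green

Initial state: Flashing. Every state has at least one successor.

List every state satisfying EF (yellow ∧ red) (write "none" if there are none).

{Flashing, RedYellow, Green, Yellow, Red, Off}

States satisfying yellow ∧ red: {Green}.
States satisfying EF (yellow ∧ red): {Flashing, RedYellow, Green, Yellow, Red, Off}.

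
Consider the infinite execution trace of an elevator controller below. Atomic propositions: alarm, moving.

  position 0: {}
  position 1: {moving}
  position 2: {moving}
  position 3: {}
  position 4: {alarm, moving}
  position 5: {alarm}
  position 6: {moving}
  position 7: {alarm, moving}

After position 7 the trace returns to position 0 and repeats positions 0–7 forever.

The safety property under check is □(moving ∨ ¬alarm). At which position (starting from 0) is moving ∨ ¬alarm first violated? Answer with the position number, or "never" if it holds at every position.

5

Check moving ∨ ¬alarm at each position in order: 0 ✓, 1 ✓, 2 ✓, 3 ✓, 4 ✓.
At position 5 the labels are {alarm}, so moving ∨ ¬alarm is false there. This is the first violation.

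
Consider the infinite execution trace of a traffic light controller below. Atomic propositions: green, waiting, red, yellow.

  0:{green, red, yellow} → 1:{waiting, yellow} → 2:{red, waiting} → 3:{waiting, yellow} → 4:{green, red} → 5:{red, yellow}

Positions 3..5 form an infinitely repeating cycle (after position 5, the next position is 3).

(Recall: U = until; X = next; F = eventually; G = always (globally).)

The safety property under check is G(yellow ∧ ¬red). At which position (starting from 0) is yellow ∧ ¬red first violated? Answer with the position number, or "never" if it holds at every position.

At position 0 the labels are {green, red, yellow}, so yellow ∧ ¬red is false there. This is the first violation.

0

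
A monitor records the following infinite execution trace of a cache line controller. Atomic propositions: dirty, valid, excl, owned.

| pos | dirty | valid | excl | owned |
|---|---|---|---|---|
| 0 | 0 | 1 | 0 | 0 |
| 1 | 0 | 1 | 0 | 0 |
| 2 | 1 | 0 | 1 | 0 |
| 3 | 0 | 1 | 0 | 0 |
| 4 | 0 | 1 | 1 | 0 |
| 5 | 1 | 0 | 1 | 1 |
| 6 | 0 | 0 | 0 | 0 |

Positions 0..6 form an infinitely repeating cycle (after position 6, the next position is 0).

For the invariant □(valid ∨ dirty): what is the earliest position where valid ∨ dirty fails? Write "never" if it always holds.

6

Check valid ∨ dirty at each position in order: 0 ✓, 1 ✓, 2 ✓, 3 ✓, 4 ✓, 5 ✓.
At position 6 the labels are {}, so valid ∨ dirty is false there. This is the first violation.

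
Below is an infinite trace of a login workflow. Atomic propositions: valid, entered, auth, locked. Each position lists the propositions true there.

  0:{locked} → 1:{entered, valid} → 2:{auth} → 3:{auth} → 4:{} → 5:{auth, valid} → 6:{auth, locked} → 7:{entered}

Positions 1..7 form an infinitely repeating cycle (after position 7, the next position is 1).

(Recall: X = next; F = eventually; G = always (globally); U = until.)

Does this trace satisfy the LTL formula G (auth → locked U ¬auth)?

auth → locked U ¬auth must hold at every position from 0 onward. It fails at position 2, so G (auth → locked U ¬auth) is false.
Positions where auth holds: 2, 3, 5, 6.
Check locked U ¬auth at each: 2→fails, 3→fails, 5→fails, 6→ok.

Does not hold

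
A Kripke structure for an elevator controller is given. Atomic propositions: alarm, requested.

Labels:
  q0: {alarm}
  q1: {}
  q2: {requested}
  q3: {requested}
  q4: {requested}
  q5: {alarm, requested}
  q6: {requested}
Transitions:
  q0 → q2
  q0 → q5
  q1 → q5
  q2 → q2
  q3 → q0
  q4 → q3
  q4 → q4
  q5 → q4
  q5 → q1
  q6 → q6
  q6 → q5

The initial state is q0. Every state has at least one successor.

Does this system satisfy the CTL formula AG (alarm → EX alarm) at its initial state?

No

States satisfying alarm → EX alarm: {q0, q1, q2, q3, q4, q6}.
States satisfying AG (alarm → EX alarm): {q2}.
q5 is reachable from q0 and violates alarm → EX alarm, so AG fails at q0.
q0 ∉ Sat(AG (alarm → EX alarm)).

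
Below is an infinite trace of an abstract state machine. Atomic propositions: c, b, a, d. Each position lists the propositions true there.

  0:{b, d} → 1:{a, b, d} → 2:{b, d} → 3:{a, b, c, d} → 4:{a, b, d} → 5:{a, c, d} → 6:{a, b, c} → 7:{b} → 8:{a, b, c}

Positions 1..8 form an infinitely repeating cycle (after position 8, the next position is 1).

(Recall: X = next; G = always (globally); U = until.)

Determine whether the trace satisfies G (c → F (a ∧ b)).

Yes

c → F (a ∧ b) holds at every position 0..8, and those are all positions ever visited, so G (c → F (a ∧ b)) holds.
Positions where c holds: 3, 5, 6, 8.
Check F (a ∧ b) at each: 3→ok, 5→ok, 6→ok, 8→ok.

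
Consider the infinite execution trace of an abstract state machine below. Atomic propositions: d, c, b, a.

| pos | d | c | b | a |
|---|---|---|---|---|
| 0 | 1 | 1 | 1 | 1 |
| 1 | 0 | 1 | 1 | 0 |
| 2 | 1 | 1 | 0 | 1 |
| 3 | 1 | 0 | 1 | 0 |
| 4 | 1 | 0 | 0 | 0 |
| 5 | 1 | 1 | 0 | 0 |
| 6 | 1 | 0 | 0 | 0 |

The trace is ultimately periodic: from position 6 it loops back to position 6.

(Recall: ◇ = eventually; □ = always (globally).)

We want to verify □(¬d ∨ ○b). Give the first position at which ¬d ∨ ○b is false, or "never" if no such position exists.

3

Check ¬d ∨ ○b at each position in order: 0 ✓, 1 ✓, 2 ✓.
At position 3 the labels are {b, d} and the next position 4 has {d}, so ¬d ∨ ○b is false there. This is the first violation.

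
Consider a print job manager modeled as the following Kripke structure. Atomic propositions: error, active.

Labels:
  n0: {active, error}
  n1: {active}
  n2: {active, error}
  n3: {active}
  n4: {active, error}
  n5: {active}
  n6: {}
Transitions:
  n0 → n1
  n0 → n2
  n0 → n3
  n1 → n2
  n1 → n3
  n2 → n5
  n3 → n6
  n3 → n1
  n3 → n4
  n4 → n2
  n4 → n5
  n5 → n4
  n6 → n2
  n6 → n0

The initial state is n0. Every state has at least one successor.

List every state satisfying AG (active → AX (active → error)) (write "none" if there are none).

States satisfying active → AX (active → error): {n5, n6}.
States satisfying AG (active → AX (active → error)): ∅.

none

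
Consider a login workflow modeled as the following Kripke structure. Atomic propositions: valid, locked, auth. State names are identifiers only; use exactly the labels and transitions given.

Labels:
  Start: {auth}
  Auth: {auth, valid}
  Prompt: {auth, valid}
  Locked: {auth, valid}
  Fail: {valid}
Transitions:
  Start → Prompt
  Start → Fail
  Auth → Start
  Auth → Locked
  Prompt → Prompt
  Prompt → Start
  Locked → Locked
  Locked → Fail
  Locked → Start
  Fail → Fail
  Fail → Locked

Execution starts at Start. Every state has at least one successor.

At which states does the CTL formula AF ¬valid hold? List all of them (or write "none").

States satisfying ¬valid: {Start}.
States satisfying AF ¬valid: {Start}.

{Start}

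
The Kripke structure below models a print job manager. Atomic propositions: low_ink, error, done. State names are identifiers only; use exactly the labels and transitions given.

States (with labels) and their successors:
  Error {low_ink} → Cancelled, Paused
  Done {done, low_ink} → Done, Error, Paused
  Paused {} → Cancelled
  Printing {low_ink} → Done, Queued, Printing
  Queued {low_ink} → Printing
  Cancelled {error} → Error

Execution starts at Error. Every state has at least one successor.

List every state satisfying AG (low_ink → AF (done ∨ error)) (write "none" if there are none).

States satisfying low_ink → AF (done ∨ error): {Error, Done, Paused, Cancelled}.
States satisfying AG (low_ink → AF (done ∨ error)): {Error, Done, Paused, Cancelled}.

{Error, Done, Paused, Cancelled}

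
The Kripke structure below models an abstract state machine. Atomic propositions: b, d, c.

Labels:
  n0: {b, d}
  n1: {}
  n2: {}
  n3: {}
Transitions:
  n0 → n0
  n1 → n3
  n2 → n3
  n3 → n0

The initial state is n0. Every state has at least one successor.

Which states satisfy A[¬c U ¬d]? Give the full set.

{n1, n2, n3}

States satisfying ¬c: {n0, n1, n2, n3}.
States satisfying ¬d: {n1, n2, n3}.
States satisfying A[¬c U ¬d]: {n1, n2, n3}.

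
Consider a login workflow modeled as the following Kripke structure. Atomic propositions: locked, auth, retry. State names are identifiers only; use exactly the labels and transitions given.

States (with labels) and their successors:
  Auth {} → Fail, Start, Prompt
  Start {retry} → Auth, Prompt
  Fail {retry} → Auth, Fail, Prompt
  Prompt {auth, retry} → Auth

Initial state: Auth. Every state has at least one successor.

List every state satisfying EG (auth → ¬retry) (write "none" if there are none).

States satisfying auth → ¬retry: {Auth, Start, Fail}.
States satisfying EG (auth → ¬retry): {Auth, Start, Fail}.

{Auth, Start, Fail}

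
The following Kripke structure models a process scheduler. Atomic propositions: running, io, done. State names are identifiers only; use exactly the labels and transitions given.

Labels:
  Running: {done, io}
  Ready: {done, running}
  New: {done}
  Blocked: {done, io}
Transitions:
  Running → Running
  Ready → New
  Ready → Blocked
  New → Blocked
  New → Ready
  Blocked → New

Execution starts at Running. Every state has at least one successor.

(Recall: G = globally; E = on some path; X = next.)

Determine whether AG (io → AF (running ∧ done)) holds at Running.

Violated

States satisfying io → AF (running ∧ done): {Ready, New}.
States satisfying AG (io → AF (running ∧ done)): ∅.
Running is reachable from Running and violates io → AF (running ∧ done), so AG fails at Running.
Running ∉ Sat(AG (io → AF (running ∧ done))).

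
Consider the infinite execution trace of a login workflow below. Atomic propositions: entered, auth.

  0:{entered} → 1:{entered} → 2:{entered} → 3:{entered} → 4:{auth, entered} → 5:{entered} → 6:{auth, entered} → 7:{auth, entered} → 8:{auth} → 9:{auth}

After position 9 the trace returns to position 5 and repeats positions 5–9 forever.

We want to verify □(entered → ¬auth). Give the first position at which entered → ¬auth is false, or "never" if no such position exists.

4

Check entered → ¬auth at each position in order: 0 ✓, 1 ✓, 2 ✓, 3 ✓.
At position 4 the labels are {auth, entered}, so entered → ¬auth is false there. This is the first violation.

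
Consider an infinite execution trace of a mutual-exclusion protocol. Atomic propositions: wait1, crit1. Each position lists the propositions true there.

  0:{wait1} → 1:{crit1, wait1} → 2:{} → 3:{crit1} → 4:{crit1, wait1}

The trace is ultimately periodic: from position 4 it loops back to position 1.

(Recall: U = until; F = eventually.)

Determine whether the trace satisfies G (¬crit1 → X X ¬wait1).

No

¬crit1 → X X ¬wait1 must hold at every position from 0 onward. It fails at position 2, so G (¬crit1 → X X ¬wait1) is false.
Positions where ¬crit1 holds: 0, 2.
Check X X ¬wait1 at each: 0→ok, 2→fails.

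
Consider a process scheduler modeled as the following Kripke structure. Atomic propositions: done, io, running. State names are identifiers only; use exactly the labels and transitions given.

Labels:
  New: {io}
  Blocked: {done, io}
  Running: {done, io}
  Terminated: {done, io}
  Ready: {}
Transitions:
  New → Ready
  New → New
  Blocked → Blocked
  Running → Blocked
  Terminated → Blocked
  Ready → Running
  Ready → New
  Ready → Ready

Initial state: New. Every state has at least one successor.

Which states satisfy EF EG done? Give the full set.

States satisfying EG done: {Blocked, Running, Terminated}.
States satisfying EF EG done: {New, Blocked, Running, Terminated, Ready}.

{New, Blocked, Running, Terminated, Ready}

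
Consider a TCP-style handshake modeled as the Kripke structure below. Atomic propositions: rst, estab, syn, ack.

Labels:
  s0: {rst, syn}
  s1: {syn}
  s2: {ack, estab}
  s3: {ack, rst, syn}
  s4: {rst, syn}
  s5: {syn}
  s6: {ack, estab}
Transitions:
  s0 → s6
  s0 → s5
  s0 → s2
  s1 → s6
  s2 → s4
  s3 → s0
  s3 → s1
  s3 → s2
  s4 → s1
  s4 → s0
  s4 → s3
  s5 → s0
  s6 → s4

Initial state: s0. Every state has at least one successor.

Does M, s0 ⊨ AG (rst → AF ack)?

No

States satisfying rst → AF ack: {s1, s2, s3, s5, s6}.
States satisfying AG (rst → AF ack): ∅.
s0 is reachable from s0 and violates rst → AF ack, so AG fails at s0.
s0 ∉ Sat(AG (rst → AF ack)).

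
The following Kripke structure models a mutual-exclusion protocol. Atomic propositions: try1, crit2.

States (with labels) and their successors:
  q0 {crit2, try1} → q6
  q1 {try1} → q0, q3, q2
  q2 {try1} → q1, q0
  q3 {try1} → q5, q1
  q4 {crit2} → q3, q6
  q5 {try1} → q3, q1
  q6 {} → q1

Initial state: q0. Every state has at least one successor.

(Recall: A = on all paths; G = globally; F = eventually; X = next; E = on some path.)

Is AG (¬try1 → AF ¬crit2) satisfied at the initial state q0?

States satisfying ¬try1 → AF ¬crit2: {q0, q1, q2, q3, q4, q5, q6}.
States satisfying AG (¬try1 → AF ¬crit2): {q0, q1, q2, q3, q4, q5, q6}.
Every state reachable from q0 satisfies ¬try1 → AF ¬crit2.
q0 ∈ Sat(AG (¬try1 → AF ¬crit2)).

Yes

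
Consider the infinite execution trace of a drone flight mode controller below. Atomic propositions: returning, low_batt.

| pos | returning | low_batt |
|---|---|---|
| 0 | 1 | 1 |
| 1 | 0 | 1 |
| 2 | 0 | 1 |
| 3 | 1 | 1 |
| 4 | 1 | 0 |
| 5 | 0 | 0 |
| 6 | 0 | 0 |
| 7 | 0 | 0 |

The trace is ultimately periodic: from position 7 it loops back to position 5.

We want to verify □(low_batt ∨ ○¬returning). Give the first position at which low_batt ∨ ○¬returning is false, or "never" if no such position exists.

never

low_batt ∨ ○¬returning holds at every position 0..7, and those are all the positions the trace ever visits, so the invariant □(low_batt ∨ ○¬returning) is never violated.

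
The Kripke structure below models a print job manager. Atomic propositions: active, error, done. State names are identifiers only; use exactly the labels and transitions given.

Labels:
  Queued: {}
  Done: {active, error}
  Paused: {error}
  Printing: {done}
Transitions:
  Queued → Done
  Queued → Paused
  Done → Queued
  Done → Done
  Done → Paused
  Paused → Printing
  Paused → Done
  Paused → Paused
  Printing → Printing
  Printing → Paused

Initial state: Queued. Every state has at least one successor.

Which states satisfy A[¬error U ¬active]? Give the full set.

{Queued, Paused, Printing}

States satisfying ¬error: {Queued, Printing}.
States satisfying ¬active: {Queued, Paused, Printing}.
States satisfying A[¬error U ¬active]: {Queued, Paused, Printing}.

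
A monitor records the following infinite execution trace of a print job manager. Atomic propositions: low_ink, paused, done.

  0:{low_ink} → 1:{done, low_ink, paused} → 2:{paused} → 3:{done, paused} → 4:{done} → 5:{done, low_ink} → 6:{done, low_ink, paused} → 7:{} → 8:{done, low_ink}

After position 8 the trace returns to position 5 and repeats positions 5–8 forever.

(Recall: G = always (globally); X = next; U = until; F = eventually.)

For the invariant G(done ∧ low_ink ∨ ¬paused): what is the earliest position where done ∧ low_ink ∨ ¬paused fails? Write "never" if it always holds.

Check done ∧ low_ink ∨ ¬paused at each position in order: 0 ✓, 1 ✓.
At position 2 the labels are {paused}, so done ∧ low_ink ∨ ¬paused is false there. This is the first violation.

2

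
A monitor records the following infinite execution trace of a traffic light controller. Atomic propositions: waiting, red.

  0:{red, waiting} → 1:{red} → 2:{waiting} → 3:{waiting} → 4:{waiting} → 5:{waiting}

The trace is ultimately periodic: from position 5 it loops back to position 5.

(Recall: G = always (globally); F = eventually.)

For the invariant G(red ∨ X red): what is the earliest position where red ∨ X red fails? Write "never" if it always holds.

2

Check red ∨ X red at each position in order: 0 ✓, 1 ✓.
At position 2 the labels are {waiting} and the next position 3 has {waiting}, so red ∨ X red is false there. This is the first violation.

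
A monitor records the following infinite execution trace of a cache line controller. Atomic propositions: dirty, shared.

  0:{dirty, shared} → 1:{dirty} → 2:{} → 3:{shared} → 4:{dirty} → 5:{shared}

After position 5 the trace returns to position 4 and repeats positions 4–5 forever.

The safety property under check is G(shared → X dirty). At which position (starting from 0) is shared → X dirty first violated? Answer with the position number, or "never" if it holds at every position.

shared → X dirty holds at every position 0..5, and those are all the positions the trace ever visits, so the invariant G(shared → X dirty) is never violated.

never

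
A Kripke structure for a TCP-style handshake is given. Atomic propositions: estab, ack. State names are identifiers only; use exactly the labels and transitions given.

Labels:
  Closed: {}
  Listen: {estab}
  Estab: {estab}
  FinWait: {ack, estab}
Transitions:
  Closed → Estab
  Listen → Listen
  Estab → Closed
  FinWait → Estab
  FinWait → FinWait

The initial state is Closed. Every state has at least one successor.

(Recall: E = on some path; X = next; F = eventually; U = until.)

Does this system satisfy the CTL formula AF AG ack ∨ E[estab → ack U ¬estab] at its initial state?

Yes

States satisfying AG ack: ∅.
States satisfying AF AG ack: ∅.
States satisfying estab → ack: {Closed, FinWait}.
States satisfying ¬estab: {Closed}.
States satisfying E[estab → ack U ¬estab]: {Closed}.
States satisfying AF AG ack ∨ E[estab → ack U ¬estab]: {Closed}.
Closed ∈ Sat(AF AG ack ∨ E[estab → ack U ¬estab]).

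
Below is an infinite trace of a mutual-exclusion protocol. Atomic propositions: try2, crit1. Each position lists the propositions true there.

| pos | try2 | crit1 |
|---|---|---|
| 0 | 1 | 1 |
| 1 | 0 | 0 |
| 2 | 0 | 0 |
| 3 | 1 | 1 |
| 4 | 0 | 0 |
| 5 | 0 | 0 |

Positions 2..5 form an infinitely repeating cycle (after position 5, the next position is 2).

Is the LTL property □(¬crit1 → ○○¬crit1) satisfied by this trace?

¬crit1 → ○○¬crit1 must hold at every position from 0 onward. It fails at position 1, so □(¬crit1 → ○○¬crit1) is false.
Positions where ¬crit1 holds: 1, 2, 4, 5.
Check ○○¬crit1 at each: 1→fails, 2→ok, 4→ok, 5→fails.

Does not hold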